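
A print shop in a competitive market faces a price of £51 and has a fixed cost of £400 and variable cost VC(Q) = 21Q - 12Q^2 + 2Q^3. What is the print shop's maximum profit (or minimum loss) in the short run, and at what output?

Profit = -£200 at Q = 5

AVC = 21 - 12Q + 2Q^2; min AVC = £3 at Q = 3. Since P = £51 ≥ min AVC, the firm produces.
With MC = 21 - 24Q + 6Q^2, P = MC on the upward-sloping part at Q* = 5.
TR = 51·5 = 255. TC = 400 + 55 = 455. Profit = 255 − 455 = -£200.
Shutting down would mean losing the fixed cost of £400, so operating at a loss of £200 is better by £200.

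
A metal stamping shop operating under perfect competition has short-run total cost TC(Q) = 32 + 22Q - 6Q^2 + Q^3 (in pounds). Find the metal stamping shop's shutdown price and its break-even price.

AVC = 22 - 6Q + Q^2; minimized at Q = 3, giving min AVC = £13. That is the shutdown price.
ATC = 32/Q + 22 - 6Q + Q^2. Setting dATC/dQ = −32/Q^2 − 6 + 2Q = 0 gives Q = 4 (since 2·4^3 − 6·4^2 = 32).
min ATC = 32/4 + 22 − 6·4 + 4^2 = £22. That is the break-even price.
For £13 ≤ P < £22 the firm produces at a loss; below £13 it shuts down.

Shutdown price = £13; break-even price = £22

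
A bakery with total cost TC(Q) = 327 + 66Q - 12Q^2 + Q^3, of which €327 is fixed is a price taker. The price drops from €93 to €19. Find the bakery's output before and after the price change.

MC = 66 - 24Q + 3Q^2; the shutdown threshold is min AVC = €30 (at Q = 6).
With P = €93 above the shutdown price, P = MC gives Q = 9.
At P = €19 < min AVC = €30, price no longer covers variable cost at any output, so the firm shuts down: Q = 0.

Output falls from 9 to 0 (the firm shuts down)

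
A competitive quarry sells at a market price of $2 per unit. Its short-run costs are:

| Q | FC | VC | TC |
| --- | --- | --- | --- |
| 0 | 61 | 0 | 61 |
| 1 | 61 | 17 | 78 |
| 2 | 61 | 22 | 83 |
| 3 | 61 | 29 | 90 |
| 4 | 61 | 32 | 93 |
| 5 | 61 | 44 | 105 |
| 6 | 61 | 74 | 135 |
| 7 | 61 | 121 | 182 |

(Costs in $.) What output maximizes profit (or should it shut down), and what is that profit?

Compute π = P·Q − TC at each output: Q=0: -61; Q=1: -76; Q=2: -79; Q=3: -84; Q=4: -85; Q=5: -95; Q=6: -123; Q=7: -168.
Profit is highest at Q = 0. Equivalently, the lowest AVC in the table is 32/4 ≈ $8 at Q = 4, and P = $2 falls below it — price never covers variable cost, so the firm shuts down and loses only its fixed cost.

Q = 0 (shut down); profit = -$61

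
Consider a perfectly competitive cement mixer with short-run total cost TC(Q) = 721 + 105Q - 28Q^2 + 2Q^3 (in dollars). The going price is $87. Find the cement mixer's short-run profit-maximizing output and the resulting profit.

Profit = -$73 at Q = 9

AVC = 105 - 28Q + 2Q^2; min AVC = $7 at Q = 7. Since P = $87 ≥ min AVC, the firm produces.
MC = 105 - 56Q + 6Q^2. Setting P = MC and taking the root on the rising branch gives Q* = 9.
TR = 87·9 = 783. TC = 721 + 135 = 856. Profit = 783 − 856 = -$73.
That loss of $73 beats the $721 the firm would lose by shutting down; producing recovers $648 of fixed cost.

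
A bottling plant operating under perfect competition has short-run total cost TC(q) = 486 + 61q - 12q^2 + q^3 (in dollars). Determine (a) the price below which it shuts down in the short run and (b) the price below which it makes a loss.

Shutdown price = $25; break-even price = $88

Shutdown price = min AVC. AVC = 61 - 12q + q^2, with vertex at q = 6 and minimum $25.
ATC = 486/q + 61 - 12q + q^2. Setting dATC/dq = −486/q^2 − 12 + 2q = 0 gives q = 9 (since 2·9^3 − 12·9^2 = 486).
min ATC = 486/9 + 61 − 12·9 + 9^2 = $88. That is the break-even price.
For $25 ≤ P < $88 the firm produces at a loss; below $25 it shuts down.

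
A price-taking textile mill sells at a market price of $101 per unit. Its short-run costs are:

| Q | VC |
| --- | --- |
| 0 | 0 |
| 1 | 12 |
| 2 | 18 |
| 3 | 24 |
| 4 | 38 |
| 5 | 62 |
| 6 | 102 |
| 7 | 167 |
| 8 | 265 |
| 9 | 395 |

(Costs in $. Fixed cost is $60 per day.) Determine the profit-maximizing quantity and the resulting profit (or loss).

Q = 8; profit = $483

Compute π = P·Q − TC at each output: Q=0: -60; Q=1: 29; Q=2: 124; Q=3: 219; Q=4: 306; Q=5: 383; Q=6: 444; Q=7: 480; Q=8: 483; Q=9: 454.
Profit is maximized at Q = 8. AVC there is 265/8 = $33.12 ≤ P, so producing beats shutting down (which would give -$60).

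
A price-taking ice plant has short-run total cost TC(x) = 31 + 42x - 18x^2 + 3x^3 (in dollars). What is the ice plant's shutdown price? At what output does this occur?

The shutdown price is the minimum of AVC. VC = 42x - 18x^2 + 3x^3, so AVC = 42 - 18x + 3x^2.
At the minimum of AVC, MC = AVC. MC = 42 - 36x + 9x^2; setting MC = AVC gives 6x^2 - 18x = 0, so x = 3. min AVC = 15.
The firm shuts down for any P below $15.

$15 per unit, at x = 3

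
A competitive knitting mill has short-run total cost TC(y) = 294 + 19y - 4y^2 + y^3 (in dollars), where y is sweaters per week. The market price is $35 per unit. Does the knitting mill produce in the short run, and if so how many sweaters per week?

Strip out fixed cost: VC = 19y - 4y^2 + y^3. Then AVC = 19 - 4y + y^2 and MC = 19 - 8y + 3y^2.
AVC hits its minimum where MC = AVC, at y = 2, giving min AVC = 19 - 4·2 + 2^2 = $15.
P = $35 exceeds min AVC = $15, so the firm stays open.
P = MC gives -16 - 8y + 3y^2 = 0, with roots -4/3 and 4. Take the larger (rising MC): y* = 4.
Check: AVC at y = 4 is $19 ≤ P, so revenue covers variable cost.
Profit = P·y − TC = 35·4 − 370 = -$230, a loss, but smaller than the $294 fixed cost the firm would lose by shutting down.

Produce at y = 4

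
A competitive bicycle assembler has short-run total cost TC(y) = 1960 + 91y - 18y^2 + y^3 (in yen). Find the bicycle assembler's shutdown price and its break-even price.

AVC = 91 - 18y + y^2; minimized at y = 9, giving min AVC = ¥10. That is the shutdown price.
ATC = 1960/y + 91 - 18y + y^2. Setting dATC/dy = −1960/y^2 − 18 + 2y = 0 gives y = 14 (since 2·14^3 − 18·14^2 = 1960).
min ATC = 1960/14 + 91 − 18·14 + 14^2 = ¥175. That is the break-even price.
Between these two prices the firm operates at a loss; above ¥175 it earns a profit.

Shutdown price = ¥10; break-even price = ¥175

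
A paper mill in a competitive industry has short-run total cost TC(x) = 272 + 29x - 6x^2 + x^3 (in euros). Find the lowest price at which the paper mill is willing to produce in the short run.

€20 per unit

Short-run supply begins at min AVC. From VC = 29x - 6x^2 + x^3, AVC = 29 - 6x + x^2.
At the minimum of AVC, MC = AVC. MC = 29 - 12x + 3x^2; setting MC = AVC gives 2x^2 - 6x = 0, so x = 3. min AVC = 20.
The firm shuts down for any P below €20.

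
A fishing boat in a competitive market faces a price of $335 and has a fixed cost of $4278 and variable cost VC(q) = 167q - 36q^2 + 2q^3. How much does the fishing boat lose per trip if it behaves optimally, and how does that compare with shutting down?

Profit = -$358 at q = 14

AVC = 167 - 36q + 2q^2 has its minimum $5 at q = 9; price $335 clears that bar, so the firm operates.
MC = 167 - 72q + 6q^2. Setting P = MC and taking the root on the rising branch gives q* = 14.
TR = 335·14 = 4690. TC = 4278 + 770 = 5048. Profit = 4690 − 5048 = -$358.
By producing, the firm covers all variable cost plus $3920 of fixed cost; shutting down would lose the full $4278.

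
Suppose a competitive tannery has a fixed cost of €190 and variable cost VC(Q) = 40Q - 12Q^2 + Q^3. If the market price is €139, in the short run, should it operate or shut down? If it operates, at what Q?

Produce at Q = 11

Variable cost is VC = 40Q - 12Q^2 + Q^3, so AVC = VC/Q = 40 - 12Q + Q^2 and MC = dTC/dQ = 40 - 24Q + 3Q^2.
The AVC parabola has its vertex at Q = 12/2 = 6, where AVC = 40 - 12·6 + 6^2 = €4.
Since P = €139 ≥ min AVC = €4, price covers variable cost and the firm should produce.
Set P = MC: 139 = 40 - 24Q + 3Q^2 → -99 - 24Q + 3Q^2 = 0. The roots are Q = -3 and Q = 11; the profit-maximizing output is on the rising part of MC, so Q* = 11.
Check: AVC at Q = 11 is €29 ≤ P, so revenue covers variable cost.
Profit = P·Q − TC = 139·11 − 509 = €1020.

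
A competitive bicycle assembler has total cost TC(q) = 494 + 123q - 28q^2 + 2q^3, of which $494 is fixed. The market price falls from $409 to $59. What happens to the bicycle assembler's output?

AVC = 123 - 28q + 2q^2, minimized at q = 7 where min AVC = $25. MC = 123 - 56q + 6q^2.
At P = $409 ≥ min AVC, set P = MC on the rising branch: q = 13.
At P = $59 ≥ min AVC, set P = MC: q = 8. The firm stays open but cuts output.

Output falls from 13 to 8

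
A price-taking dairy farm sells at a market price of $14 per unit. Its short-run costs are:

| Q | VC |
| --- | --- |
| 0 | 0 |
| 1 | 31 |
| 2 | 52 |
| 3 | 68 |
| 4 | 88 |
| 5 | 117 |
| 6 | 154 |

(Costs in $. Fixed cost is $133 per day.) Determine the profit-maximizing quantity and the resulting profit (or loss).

Tabulate TR − TC: Q=0: -133; Q=1: -150; Q=2: -157; Q=3: -159; Q=4: -165; Q=5: -180; Q=6: -203.
Profit is highest at Q = 0. Equivalently, the lowest AVC in the table is 88/4 ≈ $22 at Q = 4, and P = $14 falls below it — price never covers variable cost, so the firm shuts down and loses only its fixed cost.

Q = 0 (shut down); profit = -$133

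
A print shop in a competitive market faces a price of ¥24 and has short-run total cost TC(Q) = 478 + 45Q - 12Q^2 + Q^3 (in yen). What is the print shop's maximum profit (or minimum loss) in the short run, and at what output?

AVC = 45 - 12Q + Q^2 has its minimum ¥9 at Q = 6; price ¥24 clears that bar, so the firm operates.
With MC = 45 - 24Q + 3Q^2, P = MC on the upward-sloping part at Q* = 7.
TR = 24·7 = 168. TC = 478 + 70 = 548. Profit = 168 − 548 = -¥380.
Shutting down would mean losing the fixed cost of ¥478, so operating at a loss of ¥380 is better by ¥98.

Profit = -¥380 at Q = 7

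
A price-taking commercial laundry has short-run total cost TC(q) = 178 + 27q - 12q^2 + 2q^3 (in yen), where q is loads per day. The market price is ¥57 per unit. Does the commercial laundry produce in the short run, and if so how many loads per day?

Strip out fixed cost: VC = 27q - 12q^2 + 2q^3. Then AVC = 27 - 12q + 2q^2 and MC = 27 - 24q + 6q^2.
AVC is minimized where dAVC/dq = -12 + 4q = 0, at q = 3; min AVC = 27 - 12·3 + 2·3^2 = ¥9.
Since P = ¥57 ≥ min AVC = ¥9, price covers variable cost and the firm should produce.
Set P = MC: 57 = 27 - 24q + 6q^2 → -30 - 24q + 6q^2 = 0. The roots are q = -1 and q = 5; the profit-maximizing output is on the rising part of MC, so q* = 5.
Check: AVC at q = 5 is ¥17 ≤ P, so revenue covers variable cost.
Profit = P·q − TC = 57·5 − 263 = ¥22.

Produce at q = 5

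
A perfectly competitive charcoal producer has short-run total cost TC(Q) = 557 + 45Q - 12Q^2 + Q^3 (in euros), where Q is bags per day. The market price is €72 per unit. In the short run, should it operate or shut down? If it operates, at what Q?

Produce at Q = 9

From TC, MC = TC'(Q) = 45 - 24Q + 3Q^2 and AVC = VC/Q = 45 - 12Q + Q^2.
AVC is minimized where dAVC/dQ = -12 + 2Q = 0, at Q = 6; min AVC = 45 - 12·6 + 6^2 = €9.
Since P = €72 ≥ min AVC = €9, price covers variable cost and the firm should produce.
Solving P = MC: -27 - 24Q + 3Q^2 = 0 ⇒ Q = -1 or 9. On the upward-sloping branch, Q* = 9.
Check: AVC at Q = 9 is €18 ≤ P, so revenue covers variable cost.
Profit = P·Q − TC = 72·9 − 719 = -€71, a loss, but smaller than the €557 fixed cost the firm would lose by shutting down.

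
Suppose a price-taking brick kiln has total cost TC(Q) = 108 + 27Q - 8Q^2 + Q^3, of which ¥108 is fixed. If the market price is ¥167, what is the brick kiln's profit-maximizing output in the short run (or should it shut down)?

From TC, MC = TC'(Q) = 27 - 16Q + 3Q^2 and AVC = VC/Q = 27 - 8Q + Q^2.
The AVC parabola has its vertex at Q = 8/2 = 4, where AVC = 27 - 8·4 + 4^2 = ¥11.
Because ¥167 ≥ ¥11, revenue can cover variable cost; the firm operates.
P = MC gives -140 - 16Q + 3Q^2 = 0, with roots -14/3 and 10. Take the larger (rising MC): Q* = 10.
Check: AVC at Q = 10 is ¥47 ≤ P, so revenue covers variable cost.
Profit = P·Q − TC = 167·10 − 578 = ¥1092.

Produce at Q = 10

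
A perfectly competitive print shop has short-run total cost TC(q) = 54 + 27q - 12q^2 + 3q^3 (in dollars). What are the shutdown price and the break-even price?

Shutdown price = $15; break-even price = $36

Shutdown price = min AVC. AVC = 27 - 12q + 3q^2, with vertex at q = 2 and minimum $15.
ATC = 54/q + 27 - 12q + 3q^2. Setting dATC/dq = −54/q^2 − 12 + 6q = 0 gives q = 3 (since 6·3^3 − 12·3^2 = 54).
min ATC = 54/3 + 27 − 12·3 + 3·3^2 = $36. That is the break-even price.
Between these two prices the firm operates at a loss; above $36 it earns a profit.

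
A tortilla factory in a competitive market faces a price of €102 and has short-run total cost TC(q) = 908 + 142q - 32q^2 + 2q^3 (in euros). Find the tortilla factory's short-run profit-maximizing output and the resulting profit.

AVC = 142 - 32q + 2q^2 has its minimum €14 at q = 8; price €102 clears that bar, so the firm operates.
With MC = 142 - 64q + 6q^2, P = MC on the upward-sloping part at q* = 10.
TR = 102·10 = 1020. TC = 908 + 220 = 1128. Profit = 1020 − 1128 = -€108.
Shutting down would mean losing the fixed cost of €908, so operating at a loss of €108 is better by €800.

Profit = -€108 at q = 10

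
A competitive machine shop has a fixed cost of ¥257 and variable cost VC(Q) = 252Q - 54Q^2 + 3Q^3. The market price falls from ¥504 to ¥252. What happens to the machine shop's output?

AVC = 252 - 54Q + 3Q^2, minimized at Q = 9 where min AVC = ¥9. MC = 252 - 108Q + 9Q^2.
With P = ¥504 above the shutdown price, P = MC gives Q = 14.
At P = ¥252 ≥ min AVC, set P = MC: Q = 12. The firm stays open but cuts output.

Output falls from 14 to 12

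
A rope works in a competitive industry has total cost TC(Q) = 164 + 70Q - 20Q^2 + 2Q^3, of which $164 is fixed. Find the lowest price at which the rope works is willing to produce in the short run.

The shutdown price is the minimum of AVC. VC = 70Q - 20Q^2 + 2Q^3, so AVC = 70 - 20Q + 2Q^2.
dAVC/dQ = -20 + 4Q = 0 gives Q = 5. min AVC = 70 - 20·5 + 2·5^2 = 20.
For P < $20 the firm produces nothing.

$20 per unit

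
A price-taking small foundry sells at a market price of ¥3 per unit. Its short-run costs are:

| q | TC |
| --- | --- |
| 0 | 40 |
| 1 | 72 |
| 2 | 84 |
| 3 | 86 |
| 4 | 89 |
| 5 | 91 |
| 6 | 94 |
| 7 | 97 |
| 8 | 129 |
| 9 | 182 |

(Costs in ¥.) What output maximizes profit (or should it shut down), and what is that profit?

q = 0 (shut down); profit = -¥40

Profit at each row (π = 3q − TC): q=0: -40; q=1: -69; q=2: -78; q=3: -77; q=4: -77; q=5: -76; q=6: -76; q=7: -76; q=8: -105; q=9: -155.
Profit is highest at q = 0. Equivalently, the lowest AVC in the table is 57/7 ≈ ¥8.14 at q = 7, and P = ¥3 falls below it — price never covers variable cost, so the firm shuts down and loses only its fixed cost.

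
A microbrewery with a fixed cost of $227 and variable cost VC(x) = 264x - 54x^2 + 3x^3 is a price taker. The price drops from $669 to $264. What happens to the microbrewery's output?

MC = 264 - 108x + 9x^2; the shutdown threshold is min AVC = $21 (at x = 9).
At P = $669 ≥ min AVC, set P = MC on the rising branch: x = 15.
At P = $264 ≥ min AVC, set P = MC: x = 12. The firm stays open but cuts output.

Output falls from 15 to 12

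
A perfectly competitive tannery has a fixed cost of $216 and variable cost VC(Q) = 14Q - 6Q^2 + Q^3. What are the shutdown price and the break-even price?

AVC = 14 - 6Q + Q^2; minimized at Q = 3, giving min AVC = $5. That is the shutdown price.
ATC = 216/Q + 14 - 6Q + Q^2. Setting dATC/dQ = −216/Q^2 − 6 + 2Q = 0 gives Q = 6 (since 2·6^3 − 6·6^2 = 216).
min ATC = 216/6 + 14 − 6·6 + 6^2 = $50. That is the break-even price.
Between these two prices the firm operates at a loss; above $50 it earns a profit.

Shutdown price = $5; break-even price = $50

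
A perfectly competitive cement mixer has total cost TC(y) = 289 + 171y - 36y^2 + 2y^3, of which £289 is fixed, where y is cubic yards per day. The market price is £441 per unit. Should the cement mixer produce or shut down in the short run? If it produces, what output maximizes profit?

Strip out fixed cost: VC = 171y - 36y^2 + 2y^3. Then AVC = 171 - 36y + 2y^2 and MC = 171 - 72y + 6y^2.
AVC is minimized where dAVC/dy = -36 + 4y = 0, at y = 9; min AVC = 171 - 36·9 + 2·9^2 = £9.
Since P = £441 ≥ min AVC = £9, price covers variable cost and the firm should produce.
Solving P = MC: -270 - 72y + 6y^2 = 0 ⇒ y = -3 or 15. On the upward-sloping branch, y* = 15.
Check: AVC at y = 15 is £81 ≤ P, so revenue covers variable cost.
Profit = P·y − TC = 441·15 − 1504 = £5111.

Produce at y = 15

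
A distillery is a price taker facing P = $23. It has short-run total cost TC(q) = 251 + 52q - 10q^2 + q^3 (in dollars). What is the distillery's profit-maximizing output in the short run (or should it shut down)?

Strip out fixed cost: VC = 52q - 10q^2 + q^3. Then AVC = 52 - 10q + q^2 and MC = 52 - 20q + 3q^2.
AVC hits its minimum where MC = AVC, at q = 5, giving min AVC = 52 - 10·5 + 5^2 = $27.
P = $23 lies below min AVC = $27; no output level covers variable cost.
Best response: produce nothing and absorb the $251 fixed cost.

Shut down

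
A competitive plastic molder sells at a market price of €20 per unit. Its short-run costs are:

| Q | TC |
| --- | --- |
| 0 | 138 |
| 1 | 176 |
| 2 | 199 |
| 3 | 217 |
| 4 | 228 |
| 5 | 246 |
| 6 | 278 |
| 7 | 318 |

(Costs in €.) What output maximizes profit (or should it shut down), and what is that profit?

Profit at each row (π = 20Q − TC): Q=0: -138; Q=1: -156; Q=2: -159; Q=3: -157; Q=4: -148; Q=5: -146; Q=6: -158; Q=7: -178.
Profit is highest at Q = 0. Equivalently, the lowest AVC in the table is 108/5 ≈ €21.60 at Q = 5, and P = €20 falls below it — price never covers variable cost, so the firm shuts down and loses only its fixed cost.

Q = 0 (shut down); profit = -€138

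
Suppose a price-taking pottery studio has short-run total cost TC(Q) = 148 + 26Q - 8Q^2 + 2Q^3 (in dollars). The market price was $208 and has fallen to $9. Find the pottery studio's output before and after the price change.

Output falls from 7 to 0 (the firm shuts down)

AVC = 26 - 8Q + 2Q^2, minimized at Q = 2 where min AVC = $18. MC = 26 - 16Q + 6Q^2.
With P = $208 above the shutdown price, P = MC gives Q = 7.
At P = $9 < min AVC = $18, price no longer covers variable cost at any output, so the firm shuts down: Q = 0.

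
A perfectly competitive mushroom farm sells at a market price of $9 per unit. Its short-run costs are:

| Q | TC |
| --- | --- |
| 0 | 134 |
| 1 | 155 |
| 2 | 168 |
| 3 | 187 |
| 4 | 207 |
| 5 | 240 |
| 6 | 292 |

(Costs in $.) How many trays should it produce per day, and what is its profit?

Q = 0 (shut down); profit = -$134

Compute π = P·Q − TC at each output: Q=0: -134; Q=1: -146; Q=2: -150; Q=3: -160; Q=4: -171; Q=5: -195; Q=6: -238.
Profit is highest at Q = 0. Equivalently, the lowest AVC in the table is 34/2 ≈ $17 at Q = 2, and P = $9 falls below it — price never covers variable cost, so the firm shuts down and loses only its fixed cost.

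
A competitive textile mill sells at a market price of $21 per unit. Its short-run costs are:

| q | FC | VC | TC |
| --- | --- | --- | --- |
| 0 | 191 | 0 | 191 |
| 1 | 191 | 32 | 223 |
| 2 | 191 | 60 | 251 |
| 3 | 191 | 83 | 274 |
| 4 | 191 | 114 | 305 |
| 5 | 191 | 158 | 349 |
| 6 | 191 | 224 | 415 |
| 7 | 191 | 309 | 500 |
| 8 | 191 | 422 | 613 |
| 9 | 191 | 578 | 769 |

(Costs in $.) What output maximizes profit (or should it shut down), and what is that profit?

q = 0 (shut down); profit = -$191

Profit at each row (π = 21q − TC): q=0: -191; q=1: -202; q=2: -209; q=3: -211; q=4: -221; q=5: -244; q=6: -289; q=7: -353; q=8: -445; q=9: -580.
Profit is highest at q = 0. Equivalently, the lowest AVC in the table is 83/3 ≈ $27.67 at q = 3, and P = $21 falls below it — price never covers variable cost, so the firm shuts down and loses only its fixed cost.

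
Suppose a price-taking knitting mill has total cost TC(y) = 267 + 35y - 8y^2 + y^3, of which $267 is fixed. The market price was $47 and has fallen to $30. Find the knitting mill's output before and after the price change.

MC = 35 - 16y + 3y^2; the shutdown threshold is min AVC = $19 (at y = 4).
At P = $47 ≥ min AVC, set P = MC on the rising branch: y = 6.
At P = $30 ≥ min AVC, set P = MC: y = 5. The firm stays open but cuts output.

Output falls from 6 to 5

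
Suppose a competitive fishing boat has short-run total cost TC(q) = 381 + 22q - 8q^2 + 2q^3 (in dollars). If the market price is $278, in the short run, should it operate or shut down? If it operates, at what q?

Variable cost is VC = 22q - 8q^2 + 2q^3, so AVC = VC/q = 22 - 8q + 2q^2 and MC = dTC/dq = 22 - 16q + 6q^2.
The AVC parabola has its vertex at q = 8/4 = 2, where AVC = 22 - 8·2 + 2·2^2 = $14.
Since P = $278 ≥ min AVC = $14, price covers variable cost and the firm should produce.
P = MC gives -256 - 16q + 6q^2 = 0, with roots -16/3 and 8. Take the larger (rising MC): q* = 8.
Check: AVC at q = 8 is $86 ≤ P, so revenue covers variable cost.
Profit = P·q − TC = 278·8 − 1069 = $1155.

Produce at q = 8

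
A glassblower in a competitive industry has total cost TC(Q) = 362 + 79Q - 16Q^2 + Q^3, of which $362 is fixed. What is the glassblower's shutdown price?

$15 per unit

The firm shuts down when price falls below the minimum of average variable cost. AVC = VC/Q = 79 - 16Q + Q^2.
dAVC/dQ = -16 + 2Q = 0 gives Q = 8. min AVC = 79 - 16·8 + 8^2 = 15.
The firm shuts down for any P below $15.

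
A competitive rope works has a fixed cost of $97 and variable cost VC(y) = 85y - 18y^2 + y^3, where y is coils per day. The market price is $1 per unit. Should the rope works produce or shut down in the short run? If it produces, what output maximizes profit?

Shut down

Strip out fixed cost: VC = 85y - 18y^2 + y^3. Then AVC = 85 - 18y + y^2 and MC = 85 - 36y + 3y^2.
The AVC parabola has its vertex at y = 18/2 = 9, where AVC = 85 - 18·9 + 9^2 = $4.
P = $1 lies below min AVC = $4; no output level covers variable cost.
The firm minimizes its loss by shutting down and losing only its fixed cost of $97.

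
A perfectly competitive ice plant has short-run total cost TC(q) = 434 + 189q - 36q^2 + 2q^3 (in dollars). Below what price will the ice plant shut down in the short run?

$27 per unit

Short-run supply begins at min AVC. From VC = 189q - 36q^2 + 2q^3, AVC = 189 - 36q + 2q^2.
dAVC/dq = -36 + 4q = 0 gives q = 9. min AVC = 189 - 36·9 + 2·9^2 = 27.
For P < $27 the firm produces nothing.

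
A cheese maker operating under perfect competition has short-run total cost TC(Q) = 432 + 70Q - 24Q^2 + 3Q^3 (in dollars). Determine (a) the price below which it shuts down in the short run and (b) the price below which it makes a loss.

AVC = 70 - 24Q + 3Q^2; minimized at Q = 4, giving min AVC = $22. That is the shutdown price.
ATC = 432/Q + 70 - 24Q + 3Q^2. Setting dATC/dQ = −432/Q^2 − 24 + 6Q = 0 gives Q = 6 (since 6·6^3 − 24·6^2 = 432).
min ATC = 432/6 + 70 − 24·6 + 3·6^2 = $106. That is the break-even price.
Between these two prices the firm operates at a loss; above $106 it earns a profit.

Shutdown price = $22; break-even price = $106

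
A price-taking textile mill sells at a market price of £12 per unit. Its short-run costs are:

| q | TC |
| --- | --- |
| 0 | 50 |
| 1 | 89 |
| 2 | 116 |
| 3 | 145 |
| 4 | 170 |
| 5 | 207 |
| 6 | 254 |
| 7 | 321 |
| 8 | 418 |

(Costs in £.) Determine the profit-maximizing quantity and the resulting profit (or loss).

q = 0 (shut down); profit = -£50

Profit at each row (π = 12q − TC): q=0: -50; q=1: -77; q=2: -92; q=3: -109; q=4: -122; q=5: -147; q=6: -182; q=7: -237; q=8: -322.
Profit is highest at q = 0. Equivalently, the lowest AVC in the table is 120/4 ≈ £30 at q = 4, and P = £12 falls below it — price never covers variable cost, so the firm shuts down and loses only its fixed cost.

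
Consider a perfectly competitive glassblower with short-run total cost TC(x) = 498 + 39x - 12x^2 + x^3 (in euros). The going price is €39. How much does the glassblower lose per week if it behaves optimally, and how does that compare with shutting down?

AVC = 39 - 12x + x^2 has its minimum €3 at x = 6; price €39 clears that bar, so the firm operates.
MC = 39 - 24x + 3x^2. Setting P = MC and taking the root on the rising branch gives x* = 8.
TR = 39·8 = 312. TC = 498 + 56 = 554. Profit = 312 − 554 = -€242.
That loss of €242 beats the €498 the firm would lose by shutting down; producing recovers €256 of fixed cost.

Profit = -€242 at x = 8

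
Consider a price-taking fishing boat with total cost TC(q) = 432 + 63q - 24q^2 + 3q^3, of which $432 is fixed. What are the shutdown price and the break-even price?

Shutdown price = $15; break-even price = $99

AVC = 63 - 24q + 3q^2; minimized at q = 4, giving min AVC = $15. That is the shutdown price.
ATC = 432/q + 63 - 24q + 3q^2. Setting dATC/dq = −432/q^2 − 24 + 6q = 0 gives q = 6 (since 6·6^3 − 24·6^2 = 432).
min ATC = 432/6 + 63 − 24·6 + 3·6^2 = $99. That is the break-even price.
Between these two prices the firm operates at a loss; above $99 it earns a profit.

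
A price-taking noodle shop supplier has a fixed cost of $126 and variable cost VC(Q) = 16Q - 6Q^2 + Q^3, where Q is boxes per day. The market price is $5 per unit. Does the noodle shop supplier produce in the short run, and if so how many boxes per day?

Variable cost is VC = 16Q - 6Q^2 + Q^3, so AVC = VC/Q = 16 - 6Q + Q^2 and MC = dTC/dQ = 16 - 12Q + 3Q^2.
AVC hits its minimum where MC = AVC, at Q = 3, giving min AVC = 16 - 6·3 + 3^2 = $7.
Since P = $5 < min AVC = $7, price fails to cover variable cost at any output.
Best response: produce nothing and absorb the $126 fixed cost.

Shut down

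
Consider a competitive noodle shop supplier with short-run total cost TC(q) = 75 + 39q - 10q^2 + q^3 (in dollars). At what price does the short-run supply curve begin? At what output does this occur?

$14 per unit, at q = 5

The shutdown price is the minimum of AVC. VC = 39q - 10q^2 + q^3, so AVC = 39 - 10q + q^2.
dAVC/dq = -10 + 2q = 0 gives q = 5. min AVC = 39 - 10·5 + 5^2 = 14.
So the shutdown price is $14.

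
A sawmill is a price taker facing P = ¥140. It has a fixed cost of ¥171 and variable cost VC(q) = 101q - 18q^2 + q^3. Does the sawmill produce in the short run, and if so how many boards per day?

Produce at q = 13

From TC, MC = TC'(q) = 101 - 36q + 3q^2 and AVC = VC/q = 101 - 18q + q^2.
The AVC parabola has its vertex at q = 18/2 = 9, where AVC = 101 - 18·9 + 9^2 = ¥20.
Since P = ¥140 ≥ min AVC = ¥20, price covers variable cost and the firm should produce.
Set P = MC: 140 = 101 - 36q + 3q^2 → -39 - 36q + 3q^2 = 0. The roots are q = -1 and q = 13; the profit-maximizing output is on the rising part of MC, so q* = 13.
Check: AVC at q = 13 is ¥36 ≤ P, so revenue covers variable cost.
Profit = P·q − TC = 140·13 − 639 = ¥1181.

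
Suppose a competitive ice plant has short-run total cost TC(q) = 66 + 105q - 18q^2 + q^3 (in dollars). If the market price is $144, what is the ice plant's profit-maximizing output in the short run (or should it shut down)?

Variable cost is VC = 105q - 18q^2 + q^3, so AVC = VC/q = 105 - 18q + q^2 and MC = dTC/dq = 105 - 36q + 3q^2.
AVC is minimized where dAVC/dq = -18 + 2q = 0, at q = 9; min AVC = 105 - 18·9 + 9^2 = $24.
Since P = $144 ≥ min AVC = $24, price covers variable cost and the firm should produce.
Solving P = MC: -39 - 36q + 3q^2 = 0 ⇒ q = -1 or 13. On the upward-sloping branch, q* = 13.
Check: AVC at q = 13 is $40 ≤ P, so revenue covers variable cost.
Profit = P·q − TC = 144·13 − 586 = $1286.

Produce at q = 13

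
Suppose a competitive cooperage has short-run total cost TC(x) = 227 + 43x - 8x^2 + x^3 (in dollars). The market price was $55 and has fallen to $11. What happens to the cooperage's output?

Output falls from 6 to 0 (the firm shuts down)

MC = 43 - 16x + 3x^2; the shutdown threshold is min AVC = $27 (at x = 4).
With P = $55 above the shutdown price, P = MC gives x = 6.
At P = $11 < min AVC = $27, price no longer covers variable cost at any output, so the firm shuts down: x = 0.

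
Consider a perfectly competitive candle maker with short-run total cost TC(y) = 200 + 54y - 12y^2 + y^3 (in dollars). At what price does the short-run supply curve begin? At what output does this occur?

$18 per unit, at y = 6

Short-run supply begins at min AVC. From VC = 54y - 12y^2 + y^3, AVC = 54 - 12y + y^2.
At the minimum of AVC, MC = AVC. MC = 54 - 24y + 3y^2; setting MC = AVC gives 2y^2 - 12y = 0, so y = 6. min AVC = 18.
For P < $18 the firm produces nothing.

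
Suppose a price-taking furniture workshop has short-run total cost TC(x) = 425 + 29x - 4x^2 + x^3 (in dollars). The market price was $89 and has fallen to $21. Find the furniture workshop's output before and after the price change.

MC = 29 - 8x + 3x^2; the shutdown threshold is min AVC = $25 (at x = 2).
At P = $89 ≥ min AVC, set P = MC on the rising branch: x = 6.
At P = $21 < min AVC = $25, price no longer covers variable cost at any output, so the firm shuts down: x = 0.

Output falls from 6 to 0 (the firm shuts down)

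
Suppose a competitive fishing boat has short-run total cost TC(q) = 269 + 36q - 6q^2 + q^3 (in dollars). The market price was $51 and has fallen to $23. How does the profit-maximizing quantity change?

AVC = 36 - 6q + q^2, minimized at q = 3 where min AVC = $27. MC = 36 - 12q + 3q^2.
With P = $51 above the shutdown price, P = MC gives q = 5.
At P = $23 < min AVC = $27, price no longer covers variable cost at any output, so the firm shuts down: q = 0.

Output falls from 5 to 0 (the firm shuts down)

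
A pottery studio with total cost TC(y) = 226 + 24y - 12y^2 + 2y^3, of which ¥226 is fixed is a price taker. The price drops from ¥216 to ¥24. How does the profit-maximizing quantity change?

Output falls from 8 to 4

MC = 24 - 24y + 6y^2; the shutdown threshold is min AVC = ¥6 (at y = 3).
With P = ¥216 above the shutdown price, P = MC gives y = 8.
At P = ¥24 ≥ min AVC, set P = MC: y = 4. The firm stays open but cuts output.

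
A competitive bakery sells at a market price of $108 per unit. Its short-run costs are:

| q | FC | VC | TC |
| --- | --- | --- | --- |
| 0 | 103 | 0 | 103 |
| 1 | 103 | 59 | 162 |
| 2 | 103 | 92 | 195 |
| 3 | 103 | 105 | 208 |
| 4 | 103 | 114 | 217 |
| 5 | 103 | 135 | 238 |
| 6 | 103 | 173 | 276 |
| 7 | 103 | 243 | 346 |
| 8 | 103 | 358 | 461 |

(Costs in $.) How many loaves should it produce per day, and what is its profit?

q = 7; profit = $410

Tabulate TR − TC: q=0: -103; q=1: -54; q=2: 21; q=3: 116; q=4: 215; q=5: 302; q=6: 372; q=7: 410; q=8: 403.
Profit is maximized at q = 7. AVC there is 243/7 = $34.71 ≤ P, so producing beats shutting down (which would give -$103).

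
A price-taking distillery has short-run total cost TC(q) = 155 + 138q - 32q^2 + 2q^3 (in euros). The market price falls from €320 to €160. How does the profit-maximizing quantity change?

Output falls from 13 to 11

AVC = 138 - 32q + 2q^2, minimized at q = 8 where min AVC = €10. MC = 138 - 64q + 6q^2.
With P = €320 above the shutdown price, P = MC gives q = 13.
At P = €160 ≥ min AVC, set P = MC: q = 11. The firm stays open but cuts output.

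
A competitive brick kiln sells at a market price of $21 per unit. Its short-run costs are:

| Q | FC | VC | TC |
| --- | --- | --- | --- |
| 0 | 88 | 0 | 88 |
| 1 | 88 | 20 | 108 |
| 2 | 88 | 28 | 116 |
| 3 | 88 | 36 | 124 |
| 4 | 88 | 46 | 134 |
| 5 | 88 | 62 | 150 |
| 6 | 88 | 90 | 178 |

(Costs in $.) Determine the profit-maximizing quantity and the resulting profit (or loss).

Profit at each row (π = 21Q − TC): Q=0: -88; Q=1: -87; Q=2: -74; Q=3: -61; Q=4: -50; Q=5: -45; Q=6: -52.
Profit is maximized at Q = 5. AVC there is 62/5 = $12.40 ≤ P, so producing beats shutting down (which would give -$88).

Q = 5; profit = -$45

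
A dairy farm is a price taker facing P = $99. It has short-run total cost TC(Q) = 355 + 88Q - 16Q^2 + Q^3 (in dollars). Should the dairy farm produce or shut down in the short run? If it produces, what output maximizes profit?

Variable cost is VC = 88Q - 16Q^2 + Q^3, so AVC = VC/Q = 88 - 16Q + Q^2 and MC = dTC/dQ = 88 - 32Q + 3Q^2.
The AVC parabola has its vertex at Q = 16/2 = 8, where AVC = 88 - 16·8 + 8^2 = $24.
Because $99 ≥ $24, revenue can cover variable cost; the firm operates.
Set P = MC: 99 = 88 - 32Q + 3Q^2 → -11 - 32Q + 3Q^2 = 0. The roots are Q = -1/3 and Q = 11; the profit-maximizing output is on the rising part of MC, so Q* = 11.
Check: AVC at Q = 11 is $33 ≤ P, so revenue covers variable cost.
Profit = P·Q − TC = 99·11 − 718 = $371.

Produce at Q = 11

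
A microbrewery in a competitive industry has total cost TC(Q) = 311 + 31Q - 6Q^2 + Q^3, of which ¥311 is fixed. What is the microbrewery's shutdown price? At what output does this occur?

¥22 per unit, at Q = 3

The shutdown price is the minimum of AVC. VC = 31Q - 6Q^2 + Q^3, so AVC = 31 - 6Q + Q^2.
At the minimum of AVC, MC = AVC. MC = 31 - 12Q + 3Q^2; setting MC = AVC gives 2Q^2 - 6Q = 0, so Q = 3. min AVC = 22.
So the shutdown price is ¥22.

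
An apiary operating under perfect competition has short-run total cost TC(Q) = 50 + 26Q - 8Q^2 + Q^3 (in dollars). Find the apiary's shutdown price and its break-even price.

Shutdown price = $10; break-even price = $21

AVC = 26 - 8Q + Q^2; minimized at Q = 4, giving min AVC = $10. That is the shutdown price.
ATC = 50/Q + 26 - 8Q + Q^2. Setting dATC/dQ = −50/Q^2 − 8 + 2Q = 0 gives Q = 5 (since 2·5^3 − 8·5^2 = 50).
min ATC = 50/5 + 26 − 8·5 + 5^2 = $21. That is the break-even price.
Between these two prices the firm operates at a loss; above $21 it earns a profit.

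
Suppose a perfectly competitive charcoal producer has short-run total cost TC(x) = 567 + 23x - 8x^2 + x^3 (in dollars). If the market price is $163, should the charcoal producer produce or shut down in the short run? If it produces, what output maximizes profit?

Variable cost is VC = 23x - 8x^2 + x^3, so AVC = VC/x = 23 - 8x + x^2 and MC = dTC/dx = 23 - 16x + 3x^2.
AVC is minimized where dAVC/dx = -8 + 2x = 0, at x = 4; min AVC = 23 - 8·4 + 4^2 = $7.
Since P = $163 ≥ min AVC = $7, price covers variable cost and the firm should produce.
Solving P = MC: -140 - 16x + 3x^2 = 0 ⇒ x = -14/3 or 10. On the upward-sloping branch, x* = 10.
Check: AVC at x = 10 is $43 ≤ P, so revenue covers variable cost.
Profit = P·x − TC = 163·10 − 997 = $633.

Produce at x = 10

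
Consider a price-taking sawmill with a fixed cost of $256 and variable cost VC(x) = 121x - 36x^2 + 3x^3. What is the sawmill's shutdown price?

$13 per unit

Short-run supply begins at min AVC. From VC = 121x - 36x^2 + 3x^3, AVC = 121 - 36x + 3x^2.
dAVC/dx = -36 + 6x = 0 gives x = 6. min AVC = 121 - 36·6 + 3·6^2 = 13.
So the shutdown price is $13.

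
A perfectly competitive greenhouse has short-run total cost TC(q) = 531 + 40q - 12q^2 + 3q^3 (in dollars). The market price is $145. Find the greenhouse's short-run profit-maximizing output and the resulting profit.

AVC = 40 - 12q + 3q^2 has its minimum $28 at q = 2; price $145 clears that bar, so the firm operates.
MC = 40 - 24q + 9q^2. Setting P = MC and taking the root on the rising branch gives q* = 5.
TR = 145·5 = 725. TC = 531 + 275 = 806. Profit = 725 − 806 = -$81.
Shutting down would mean losing the fixed cost of $531, so operating at a loss of $81 is better by $450.

Profit = -$81 at q = 5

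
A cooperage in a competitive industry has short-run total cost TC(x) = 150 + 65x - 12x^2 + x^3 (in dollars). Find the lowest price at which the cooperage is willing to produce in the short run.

$29 per unit

Short-run supply begins at min AVC. From VC = 65x - 12x^2 + x^3, AVC = 65 - 12x + x^2.
dAVC/dx = -12 + 2x = 0 gives x = 6. min AVC = 65 - 12·6 + 6^2 = 29.
So the shutdown price is $29.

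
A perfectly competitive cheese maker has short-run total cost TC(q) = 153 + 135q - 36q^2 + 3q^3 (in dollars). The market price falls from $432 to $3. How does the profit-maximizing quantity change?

Output falls from 11 to 0 (the firm shuts down)

AVC = 135 - 36q + 3q^2, minimized at q = 6 where min AVC = $27. MC = 135 - 72q + 9q^2.
At P = $432 ≥ min AVC, set P = MC on the rising branch: q = 11.
At P = $3 < min AVC = $27, price no longer covers variable cost at any output, so the firm shuts down: q = 0.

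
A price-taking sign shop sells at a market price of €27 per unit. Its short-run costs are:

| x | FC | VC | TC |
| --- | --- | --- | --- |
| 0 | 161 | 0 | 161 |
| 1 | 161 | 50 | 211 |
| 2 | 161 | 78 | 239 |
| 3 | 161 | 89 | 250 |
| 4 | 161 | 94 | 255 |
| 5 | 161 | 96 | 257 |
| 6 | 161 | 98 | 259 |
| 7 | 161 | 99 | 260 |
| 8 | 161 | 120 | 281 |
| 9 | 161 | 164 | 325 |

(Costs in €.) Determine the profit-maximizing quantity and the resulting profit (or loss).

x = 8; profit = -€65

Tabulate TR − TC: x=0: -161; x=1: -184; x=2: -185; x=3: -169; x=4: -147; x=5: -122; x=6: -97; x=7: -71; x=8: -65; x=9: -82.
Profit is maximized at x = 8. AVC there is 120/8 = €15 ≤ P, so producing beats shutting down (which would give -€161).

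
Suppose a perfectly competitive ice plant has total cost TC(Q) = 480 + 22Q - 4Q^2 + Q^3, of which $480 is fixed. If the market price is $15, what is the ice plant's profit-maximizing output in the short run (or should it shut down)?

Variable cost is VC = 22Q - 4Q^2 + Q^3, so AVC = VC/Q = 22 - 4Q + Q^2 and MC = dTC/dQ = 22 - 8Q + 3Q^2.
The AVC parabola has its vertex at Q = 4/2 = 2, where AVC = 22 - 4·2 + 2^2 = $18.
With P < min AVC ($15 < $18), every unit sold adds to the loss.
The firm minimizes its loss by shutting down and losing only its fixed cost of $480.

Shut down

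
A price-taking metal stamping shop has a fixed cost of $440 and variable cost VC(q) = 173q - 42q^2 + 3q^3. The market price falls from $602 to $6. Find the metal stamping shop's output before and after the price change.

Output falls from 13 to 0 (the firm shuts down)

AVC = 173 - 42q + 3q^2, minimized at q = 7 where min AVC = $26. MC = 173 - 84q + 9q^2.
With P = $602 above the shutdown price, P = MC gives q = 13.
At P = $6 < min AVC = $26, price no longer covers variable cost at any output, so the firm shuts down: q = 0.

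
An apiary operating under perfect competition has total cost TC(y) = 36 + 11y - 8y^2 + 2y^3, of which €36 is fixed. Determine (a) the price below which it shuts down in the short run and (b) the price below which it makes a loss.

Shutdown price = €3; break-even price = €17

AVC = 11 - 8y + 2y^2; minimized at y = 2, giving min AVC = €3. That is the shutdown price.
ATC = 36/y + 11 - 8y + 2y^2. Setting dATC/dy = −36/y^2 − 8 + 4y = 0 gives y = 3 (since 4·3^3 − 8·3^2 = 36).
min ATC = 36/3 + 11 − 8·3 + 2·3^2 = €17. That is the break-even price.
Between these two prices the firm operates at a loss; above €17 it earns a profit.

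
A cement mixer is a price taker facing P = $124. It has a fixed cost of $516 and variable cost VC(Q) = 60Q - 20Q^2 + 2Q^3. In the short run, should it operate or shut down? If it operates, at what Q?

Produce at Q = 8

Strip out fixed cost: VC = 60Q - 20Q^2 + 2Q^3. Then AVC = 60 - 20Q + 2Q^2 and MC = 60 - 40Q + 6Q^2.
AVC hits its minimum where MC = AVC, at Q = 5, giving min AVC = 60 - 20·5 + 2·5^2 = $10.
P = $124 exceeds min AVC = $10, so the firm stays open.
Solving P = MC: -64 - 40Q + 6Q^2 = 0 ⇒ Q = -4/3 or 8. On the upward-sloping branch, Q* = 8.
Check: AVC at Q = 8 is $28 ≤ P, so revenue covers variable cost.
Profit = P·Q − TC = 124·8 − 740 = $252.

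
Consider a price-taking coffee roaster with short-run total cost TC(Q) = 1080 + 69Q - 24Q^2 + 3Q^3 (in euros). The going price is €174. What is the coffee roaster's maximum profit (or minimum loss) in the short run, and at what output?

Profit = -€198 at Q = 7

AVC = 69 - 24Q + 3Q^2; min AVC = €21 at Q = 4. Since P = €174 ≥ min AVC, the firm produces.
MC = 69 - 48Q + 9Q^2. Setting P = MC and taking the root on the rising branch gives Q* = 7.
TR = 174·7 = 1218. TC = 1080 + 336 = 1416. Profit = 1218 − 1416 = -€198.
Shutting down would mean losing the fixed cost of €1080, so operating at a loss of €198 is better by €882.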